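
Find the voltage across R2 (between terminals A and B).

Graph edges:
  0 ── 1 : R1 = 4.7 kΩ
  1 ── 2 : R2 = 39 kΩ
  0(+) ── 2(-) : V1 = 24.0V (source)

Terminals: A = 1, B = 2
R1 and R2 are in series across V1 (node 0 → node 1 → node 2), and the output A–B is taken across R2, so this is a voltage divider.
Series current: I = V1/(R1 + R2) = 24/(4700 + 39000) = 24/43700 = 0.0005492 A
V_R2 = I × R2 = V1 × R2/(R1 + R2) = 24 × 39000/43700 = 21.42 V

Final answer: 21.42 V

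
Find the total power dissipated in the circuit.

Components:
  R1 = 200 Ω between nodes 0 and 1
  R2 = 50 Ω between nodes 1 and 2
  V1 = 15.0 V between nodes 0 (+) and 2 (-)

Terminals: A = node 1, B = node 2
Nodal analysis, taking node 2 as the 0 V reference.
Source V1 fixes V_0 = 15 V.
KCL at each unknown node (sum of currents leaving = 0; resistances in Ω):
  Node 1: (V_1 - 15)/200 + (V_1 - 0)/50 = 0
Collecting terms: 0.025 × V_1 = 0.075  =>  V_1 = 3 V
Power in each resistor, P = (ΔV)²/R:
  P_R1 = (15 - 3)²/200 = 0.72 W
  P_R2 = (3 - 0)²/50 = 0.18 W
P_total = P_R1 + P_R2 = 0.9 W

Final answer: 0.9 W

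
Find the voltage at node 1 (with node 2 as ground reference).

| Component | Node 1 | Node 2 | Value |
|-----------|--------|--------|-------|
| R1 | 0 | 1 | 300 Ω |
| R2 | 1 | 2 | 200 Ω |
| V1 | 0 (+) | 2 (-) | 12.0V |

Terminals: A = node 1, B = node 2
Nodal analysis, taking node 2 as the 0 V reference.
Source V1 fixes V_0 = 12 V.
KCL at each unknown node (sum of currents leaving = 0; resistances in Ω):
  Node 1: (V_1 - 12)/300 + (V_1 - 0)/200 = 0
Collecting terms: 0.008333 × V_1 = 0.04  =>  V_1 = 4.8 V
The requested potential is V_1 = 4.8 V.

Final answer: V_1 = 4.8 V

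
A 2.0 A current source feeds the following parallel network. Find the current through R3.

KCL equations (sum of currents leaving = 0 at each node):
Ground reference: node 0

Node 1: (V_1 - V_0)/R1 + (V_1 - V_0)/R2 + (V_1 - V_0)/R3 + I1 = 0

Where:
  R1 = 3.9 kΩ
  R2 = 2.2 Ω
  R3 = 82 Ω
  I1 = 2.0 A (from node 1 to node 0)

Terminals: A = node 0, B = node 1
All resistors sit directly between nodes 0 and 1, so they are in parallel and share one voltage V; the full source current 2 A splits among them.
1/R_par = 1/3900 + 1/2.2 + 1/82 = 0.467 S  =>  R_par = 2.141 Ω
V = I × R_par = 2 × 2.141 = 4.283 V
I_R3 = V/R3 = 4.283/82 = 0.05223 A

Final answer: 0.05223 A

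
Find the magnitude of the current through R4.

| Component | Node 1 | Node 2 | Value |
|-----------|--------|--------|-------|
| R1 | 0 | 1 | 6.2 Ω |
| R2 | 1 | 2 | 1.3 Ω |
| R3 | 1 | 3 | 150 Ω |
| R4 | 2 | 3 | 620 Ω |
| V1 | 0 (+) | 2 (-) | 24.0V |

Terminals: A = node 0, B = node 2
Nodal analysis, taking node 2 as the 0 V reference.
Source V1 fixes V_0 = 24 V.
KCL at each unknown node (sum of currents leaving = 0; resistances in Ω):
  Node 1: (V_1 - 24)/6.2 + (V_1 - 0)/1.3 + (V_1 - V_3)/150 = 0
  Node 3: (V_3 - V_1)/150 + (V_3 - 0)/620 = 0
Collecting terms (coefficients in siemens):
  0.9372·V_1 - 0.006667·V_3 = 3.871
  0.00828·V_3 - 0.006667·V_1 = 0
Determinant D = (0.9372)(0.00828) - (-0.006667)(-0.006667) = 0.007715
V_1 = [(3.871)(0.00828) - (-0.006667)(0)]/D = 4.154 V
V_3 = [(0.9372)(0) - (3.871)(-0.006667)]/D = 3.345 V
I_R4 = (V_2 - V_3)/R4 = (0 - 3.345)/620 = -0.005395 A
|I_R4| = 0.005395 A

Final answer: |I_R4| = 0.005395 A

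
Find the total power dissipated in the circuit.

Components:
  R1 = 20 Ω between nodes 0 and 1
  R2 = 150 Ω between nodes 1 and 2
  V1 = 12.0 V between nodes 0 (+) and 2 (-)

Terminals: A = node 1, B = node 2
Nodal analysis, taking node 2 as the 0 V reference.
Source V1 fixes V_0 = 12 V.
KCL at each unknown node (sum of currents leaving = 0; resistances in Ω):
  Node 1: (V_1 - 12)/20 + (V_1 - 0)/150 = 0
Collecting terms: 0.05667 × V_1 = 0.6  =>  V_1 = 10.59 V
Power in each resistor, P = (ΔV)²/R:
  P_R1 = (12 - 10.59)²/20 = 0.09965 W
  P_R2 = (10.59 - 0)²/150 = 0.7474 W
P_total = P_R1 + P_R2 = 0.8471 W

Final answer: 0.8471 W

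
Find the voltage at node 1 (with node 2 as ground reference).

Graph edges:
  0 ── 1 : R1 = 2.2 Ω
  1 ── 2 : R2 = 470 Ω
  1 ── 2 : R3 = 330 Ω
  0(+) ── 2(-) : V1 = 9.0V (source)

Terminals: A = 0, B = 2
Nodal analysis, taking node 2 as the 0 V reference.
Source V1 fixes V_0 = 9 V.
KCL at each unknown node (sum of currents leaving = 0; resistances in Ω):
  Node 1: (V_1 - 9)/2.2 + (V_1 - 0)/470 + (V_1 - 0)/330 = 0
Collecting terms: 0.4597 × V_1 = 4.091  =>  V_1 = 8.899 V
The requested potential is V_1 = 8.899 V.

Final answer: V_1 = 8.899 V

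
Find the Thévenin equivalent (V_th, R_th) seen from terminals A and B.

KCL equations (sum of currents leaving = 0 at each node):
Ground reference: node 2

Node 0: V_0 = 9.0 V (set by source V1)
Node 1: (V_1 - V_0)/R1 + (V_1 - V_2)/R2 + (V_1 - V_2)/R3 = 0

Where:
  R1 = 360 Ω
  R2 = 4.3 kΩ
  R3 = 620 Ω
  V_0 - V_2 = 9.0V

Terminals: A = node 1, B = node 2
Step 1 — V_th is the open-circuit voltage V_A - V_B (nothing connected across the terminals).
Nodal analysis, taking node 2 as the 0 V reference.
Source V1 fixes V_0 = 9 V.
KCL at each unknown node (sum of currents leaving = 0; resistances in Ω):
  Node 1: (V_1 - 9)/360 + (V_1 - 0)/4300 + (V_1 - 0)/620 = 0
Collecting terms: 0.004623 × V_1 = 0.025  =>  V_1 = 5.407 V
V_th = V_1 - V_2 = 5.407 - 0 = 5.407 V
Step 2 — R_th: zero the source — replace V1 by a short circuit (node 2 merges into node 0) — and find the resistance seen between A (node 1) and B (node 0).
Reduce the network between node 1 (A) and node 0 (B) by series/parallel combination:
  Rp1 = R1 ‖ R2 ‖ R3 (parallel, all between nodes 0 and 1) = 1/(1/360 + 1/4300 + 1/620) = 216.3 Ω
R_th = 216.3 Ω

Final answer: V_th = 5.407 V, R_th = 216.3 Ω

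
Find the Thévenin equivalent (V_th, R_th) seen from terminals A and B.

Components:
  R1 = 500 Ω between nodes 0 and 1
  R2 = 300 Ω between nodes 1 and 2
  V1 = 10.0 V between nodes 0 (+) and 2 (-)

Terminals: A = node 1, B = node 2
Step 1 — V_th is the open-circuit voltage V_A - V_B (nothing connected across the terminals).
Nodal analysis, taking node 2 as the 0 V reference.
Source V1 fixes V_0 = 10 V.
KCL at each unknown node (sum of currents leaving = 0; resistances in Ω):
  Node 1: (V_1 - 10)/500 + (V_1 - 0)/300 = 0
Collecting terms: 0.005333 × V_1 = 0.02  =>  V_1 = 3.75 V
V_th = V_1 - V_2 = 3.75 - 0 = 3.75 V
Step 2 — R_th: zero the source — replace V1 by a short circuit (node 2 merges into node 0) — and find the resistance seen between A (node 1) and B (node 0).
Reduce the network between node 1 (A) and node 0 (B) by series/parallel combination:
  Rp1 = R1 ‖ R2 (parallel, both between nodes 0 and 1) = 1/(1/500 + 1/300) = 187.5 Ω
R_th = 187.5 Ω

Final answer: V_th = 3.75 V, R_th = 187.5 Ω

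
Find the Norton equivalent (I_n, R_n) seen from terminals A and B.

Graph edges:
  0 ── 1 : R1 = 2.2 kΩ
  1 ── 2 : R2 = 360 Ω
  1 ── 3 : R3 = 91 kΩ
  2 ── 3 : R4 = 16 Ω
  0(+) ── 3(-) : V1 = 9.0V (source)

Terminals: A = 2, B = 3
Find the Thévenin equivalent first; then I_n = V_th/R_th and R_n = R_th.
Step 1 — V_th is the open-circuit voltage V_A - V_B (nothing connected across the terminals).
Nodal analysis, taking node 3 as the 0 V reference.
Source V1 fixes V_0 = 9 V.
KCL at each unknown node (sum of currents leaving = 0; resistances in Ω):
  Node 1: (V_1 - 9)/2200 + (V_1 - V_2)/360 + (V_1 - 0)/91000 = 0
  Node 2: (V_2 - V_1)/360 + (V_2 - 0)/16 = 0
Collecting terms (coefficients in siemens):
  0.003243·V_1 - 0.002778·V_2 = 0.004091
  0.06528·V_2 - 0.002778·V_1 = 0
Determinant D = (0.003243)(0.06528) - (-0.002778)(-0.002778) = 0.000204
V_1 = [(0.004091)(0.06528) - (-0.002778)(0)]/D = 1.309 V
V_2 = [(0.003243)(0) - (0.004091)(-0.002778)]/D = 0.0557 V
V_th = V_2 - V_3 = 0.0557 - 0 = 0.0557 V
Step 2 — R_th: zero the source — replace V1 by a short circuit (node 3 merges into node 0) — and find the resistance seen between A (node 2) and B (node 0).
Reduce the network between node 2 (A) and node 0 (B) by series/parallel combination:
  Rp1 = R1 ‖ R3 (parallel, both between nodes 0 and 1) = 1/(1/2200 + 1/91000) = 2148 Ω
  Rs1 = R2 + Rp1 (series, joined only at node 1) = 360 + 2148 = 2508 Ω
  Rp2 = R4 ‖ Rs1 (parallel, both between nodes 0 and 2) = 1/(1/16 + 1/2508) = 15.9 Ω
R_th = 15.9 Ω
I_n = V_th/R_th = 0.0557/15.9 = 0.003504 A, and R_n = R_th = 15.9 Ω

Final answer: I_n = 0.003504 A, R_n = 15.9 Ω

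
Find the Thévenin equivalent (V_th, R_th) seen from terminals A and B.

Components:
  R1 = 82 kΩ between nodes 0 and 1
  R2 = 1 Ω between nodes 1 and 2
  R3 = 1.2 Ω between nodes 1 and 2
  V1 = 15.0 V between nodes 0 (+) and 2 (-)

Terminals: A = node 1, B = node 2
Step 1 — V_th is the open-circuit voltage V_A - V_B (nothing connected across the terminals).
Nodal analysis, taking node 2 as the 0 V reference.
Source V1 fixes V_0 = 15 V.
KCL at each unknown node (sum of currents leaving = 0; resistances in Ω):
  Node 1: (V_1 - 15)/82000 + (V_1 - 0)/1 + (V_1 - 0)/1.2 = 0
Collecting terms: 1.833 × V_1 = 0.0001829  =>  V_1 = 0.00009978 V
V_th = V_1 - V_2 = 0.00009978 - 0 = 0.00009978 V
Step 2 — R_th: zero the source — replace V1 by a short circuit (node 2 merges into node 0) — and find the resistance seen between A (node 1) and B (node 0).
Reduce the network between node 1 (A) and node 0 (B) by series/parallel combination:
  Rp1 = R1 ‖ R2 ‖ R3 (parallel, all between nodes 0 and 1) = 1/(1/82000 + 1/1 + 1/1.2) = 0.5455 Ω
R_th = 0.5455 Ω

Final answer: V_th = 9.978e-05 V, R_th = 0.5455 Ω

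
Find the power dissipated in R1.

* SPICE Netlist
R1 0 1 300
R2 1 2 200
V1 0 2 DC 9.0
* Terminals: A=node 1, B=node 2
Nodal analysis, taking node 2 as the 0 V reference.
Source V1 fixes V_0 = 9 V.
KCL at each unknown node (sum of currents leaving = 0; resistances in Ω):
  Node 1: (V_1 - 9)/300 + (V_1 - 0)/200 = 0
Collecting terms: 0.008333 × V_1 = 0.03  =>  V_1 = 3.6 V
I_R1 = (V_0 - V_1)/R1 = (9 - 3.6)/300 = 0.018 A
P_R1 = I_R1² × R1 = (0.018)² × 300 = 0.0972 W

Final answer: 0.0972 W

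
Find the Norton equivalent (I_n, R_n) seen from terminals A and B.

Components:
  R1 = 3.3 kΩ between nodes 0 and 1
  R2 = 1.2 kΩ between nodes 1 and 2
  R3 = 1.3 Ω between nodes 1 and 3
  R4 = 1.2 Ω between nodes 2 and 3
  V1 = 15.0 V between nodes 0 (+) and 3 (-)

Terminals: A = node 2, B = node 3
Find the Thévenin equivalent first; then I_n = V_th/R_th and R_n = R_th.
Step 1 — V_th is the open-circuit voltage V_A - V_B (nothing connected across the terminals).
Nodal analysis, taking node 3 as the 0 V reference.
Source V1 fixes V_0 = 15 V.
KCL at each unknown node (sum of currents leaving = 0; resistances in Ω):
  Node 1: (V_1 - 15)/3300 + (V_1 - V_2)/1200 + (V_1 - 0)/1.3 = 0
  Node 2: (V_2 - V_1)/1200 + (V_2 - 0)/1.2 = 0
Collecting terms (coefficients in siemens):
  0.7704·V_1 - 0.0008333·V_2 = 0.004545
  0.8342·V_2 - 0.0008333·V_1 = 0
Determinant D = (0.7704)(0.8342) - (-0.0008333)(-0.0008333) = 0.6426
V_1 = [(0.004545)(0.8342) - (-0.0008333)(0)]/D = 0.0059 V
V_2 = [(0.7704)(0) - (0.004545)(-0.0008333)]/D = 0.000005894 V
V_th = V_2 - V_3 = 0.000005894 - 0 = 0.000005894 V
Step 2 — R_th: zero the source — replace V1 by a short circuit (node 3 merges into node 0) — and find the resistance seen between A (node 2) and B (node 0).
Reduce the network between node 2 (A) and node 0 (B) by series/parallel combination:
  Rp1 = R1 ‖ R3 (parallel, both between nodes 0 and 1) = 1/(1/3300 + 1/1.3) = 1.299 Ω
  Rs1 = R2 + Rp1 (series, joined only at node 1) = 1200 + 1.299 = 1201 Ω
  Rp2 = R4 ‖ Rs1 (parallel, both between nodes 0 and 2) = 1/(1/1.2 + 1/1201) = 1.199 Ω
R_th = 1.199 Ω
I_n = V_th/R_th = 0.000005894/1.199 = 0.000004917 A, and R_n = R_th = 1.199 Ω

Final answer: I_n = 4.917e-06 A, R_n = 1.199 Ω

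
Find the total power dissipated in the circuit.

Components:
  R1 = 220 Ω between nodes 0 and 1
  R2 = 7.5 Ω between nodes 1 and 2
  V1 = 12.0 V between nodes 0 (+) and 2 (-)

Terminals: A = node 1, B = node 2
Nodal analysis, taking node 2 as the 0 V reference.
Source V1 fixes V_0 = 12 V.
KCL at each unknown node (sum of currents leaving = 0; resistances in Ω):
  Node 1: (V_1 - 12)/220 + (V_1 - 0)/7.5 = 0
Collecting terms: 0.1379 × V_1 = 0.05455  =>  V_1 = 0.3956 V
Power in each resistor, P = (ΔV)²/R:
  P_R1 = (12 - 0.3956)²/220 = 0.6121 W
  P_R2 = (0.3956 - 0)²/7.5 = 0.02087 W
P_total = P_R1 + P_R2 = 0.633 W

Final answer: 0.633 W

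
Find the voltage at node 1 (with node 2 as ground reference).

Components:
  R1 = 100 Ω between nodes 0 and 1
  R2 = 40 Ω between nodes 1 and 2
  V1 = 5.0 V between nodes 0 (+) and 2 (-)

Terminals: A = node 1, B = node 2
Nodal analysis, taking node 2 as the 0 V reference.
Source V1 fixes V_0 = 5 V.
KCL at each unknown node (sum of currents leaving = 0; resistances in Ω):
  Node 1: (V_1 - 5)/100 + (V_1 - 0)/40 = 0
Collecting terms: 0.035 × V_1 = 0.05  =>  V_1 = 1.429 V
The requested potential is V_1 = 1.429 V.

Final answer: V_1 = 1.429 V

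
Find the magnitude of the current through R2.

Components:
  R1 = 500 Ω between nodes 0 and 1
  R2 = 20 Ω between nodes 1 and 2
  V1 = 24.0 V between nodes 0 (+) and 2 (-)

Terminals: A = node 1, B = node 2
Nodal analysis, taking node 2 as the 0 V reference.
Source V1 fixes V_0 = 24 V.
KCL at each unknown node (sum of currents leaving = 0; resistances in Ω):
  Node 1: (V_1 - 24)/500 + (V_1 - 0)/20 = 0
Collecting terms: 0.052 × V_1 = 0.048  =>  V_1 = 0.9231 V
I_R2 = (V_1 - V_2)/R2 = (0.9231 - 0)/20 = 0.04615 A
|I_R2| = 0.04615 A

Final answer: |I_R2| = 0.04615 A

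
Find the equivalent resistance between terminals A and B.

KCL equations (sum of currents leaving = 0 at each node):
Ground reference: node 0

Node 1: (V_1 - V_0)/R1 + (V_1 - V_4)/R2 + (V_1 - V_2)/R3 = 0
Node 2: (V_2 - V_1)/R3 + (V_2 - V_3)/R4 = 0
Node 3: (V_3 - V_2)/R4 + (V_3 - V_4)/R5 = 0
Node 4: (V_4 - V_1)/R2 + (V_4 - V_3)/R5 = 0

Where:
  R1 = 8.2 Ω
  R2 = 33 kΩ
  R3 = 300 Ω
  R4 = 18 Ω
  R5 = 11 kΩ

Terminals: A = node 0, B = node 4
Reduce the network between node 0 (A) and node 4 (B) by series/parallel combination:
  Rs1 = R3 + R4 (series, joined only at node 2) = 300 + 18 = 318 Ω
  Rs2 = R5 + Rs1 (series, joined only at node 3) = 11000 + 318 = 11320 Ω
  Rp1 = R2 ‖ Rs2 (parallel, both between nodes 1 and 4) = 1/(1/33000 + 1/11320) = 8428 Ω
  Rs3 = R1 + Rp1 (series, joined only at node 1) = 8.2 + 8428 = 8436 Ω
R_eq = 8.436 kΩ

Final answer: 8.436 kΩ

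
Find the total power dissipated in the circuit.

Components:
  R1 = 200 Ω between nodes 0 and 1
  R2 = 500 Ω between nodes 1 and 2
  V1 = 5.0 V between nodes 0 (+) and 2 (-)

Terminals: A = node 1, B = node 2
Nodal analysis, taking node 2 as the 0 V reference.
Source V1 fixes V_0 = 5 V.
KCL at each unknown node (sum of currents leaving = 0; resistances in Ω):
  Node 1: (V_1 - 5)/200 + (V_1 - 0)/500 = 0
Collecting terms: 0.007 × V_1 = 0.025  =>  V_1 = 3.571 V
Power in each resistor, P = (ΔV)²/R:
  P_R1 = (5 - 3.571)²/200 = 0.0102 W
  P_R2 = (3.571 - 0)²/500 = 0.02551 W
P_total = P_R1 + P_R2 = 0.03571 W

Final answer: 0.03571 W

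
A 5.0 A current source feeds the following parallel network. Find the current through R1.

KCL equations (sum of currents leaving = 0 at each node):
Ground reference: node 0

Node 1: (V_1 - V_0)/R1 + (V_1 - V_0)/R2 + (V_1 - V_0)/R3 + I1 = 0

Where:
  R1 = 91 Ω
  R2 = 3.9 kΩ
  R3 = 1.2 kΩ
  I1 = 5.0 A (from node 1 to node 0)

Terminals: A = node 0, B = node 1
All resistors sit directly between nodes 0 and 1, so they are in parallel and share one voltage V; the full source current 5 A splits among them.
1/R_par = 1/91 + 1/3900 + 1/1200 = 0.01208 S  =>  R_par = 82.79 Ω
V = I × R_par = 5 × 82.79 = 413.9 V
I_R1 = V/R1 = 413.9/91 = 4.549 A

Final answer: 4.549 A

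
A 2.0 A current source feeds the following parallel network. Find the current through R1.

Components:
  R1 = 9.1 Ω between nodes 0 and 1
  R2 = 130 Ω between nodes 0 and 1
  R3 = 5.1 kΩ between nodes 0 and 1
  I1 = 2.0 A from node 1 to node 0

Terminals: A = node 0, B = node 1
All resistors sit directly between nodes 0 and 1, so they are in parallel and share one voltage V; the full source current 2 A splits among them.
1/R_par = 1/9.1 + 1/130 + 1/5100 = 0.1178 S  =>  R_par = 8.491 Ω
V = I × R_par = 2 × 8.491 = 16.98 V
I_R1 = V/R1 = 16.98/9.1 = 1.866 A

Final answer: 1.866 A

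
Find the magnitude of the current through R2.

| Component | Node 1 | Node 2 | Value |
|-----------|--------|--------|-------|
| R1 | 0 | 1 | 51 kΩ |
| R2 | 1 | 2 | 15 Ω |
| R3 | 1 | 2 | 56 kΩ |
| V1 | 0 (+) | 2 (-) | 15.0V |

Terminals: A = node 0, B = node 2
Nodal analysis, taking node 2 as the 0 V reference.
Source V1 fixes V_0 = 15 V.
KCL at each unknown node (sum of currents leaving = 0; resistances in Ω):
  Node 1: (V_1 - 15)/51000 + (V_1 - 0)/15 + (V_1 - 0)/56000 = 0
Collecting terms: 0.0667 × V_1 = 0.0002941  =>  V_1 = 0.004409 V
I_R2 = (V_1 - V_2)/R2 = (0.004409 - 0)/15 = 0.000294 A
|I_R2| = 0.000294 A

Final answer: |I_R2| = 0.000294 A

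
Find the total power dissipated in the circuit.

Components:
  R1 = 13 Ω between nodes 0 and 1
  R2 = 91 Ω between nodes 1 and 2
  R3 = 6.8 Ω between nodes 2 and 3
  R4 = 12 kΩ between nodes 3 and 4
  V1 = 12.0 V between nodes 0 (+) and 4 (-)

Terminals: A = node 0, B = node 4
Nodal analysis, taking node 4 as the 0 V reference.
Source V1 fixes V_0 = 12 V.
KCL at each unknown node (sum of currents leaving = 0; resistances in Ω):
  Node 1: (V_1 - 12)/13 + (V_1 - V_2)/91 = 0
  Node 2: (V_2 - V_1)/91 + (V_2 - V_3)/6.8 = 0
  Node 3: (V_3 - V_2)/6.8 + (V_3 - 0)/12000 = 0
Collecting terms (coefficients in siemens):
  0.08791·V_1 - 0.01099·V_2 = 0.9231
  0.158·V_2 - 0.01099·V_1 - 0.1471·V_3 = 0
  0.1471·V_3 - 0.1471·V_2 = 0
Solving these 3 simultaneous equations (Gaussian elimination) gives:
  V_1 = 11.99 V, V_2 = 11.9 V, V_3 = 11.89 V
Power in each resistor, P = (ΔV)²/R:
  P_R1 = (12 - 11.99)²/13 = 0.00001276 W
  P_R2 = (11.99 - 11.9)²/91 = 0.00008934 W
  P_R3 = (11.9 - 11.89)²/6.8 = 0.000006676 W
  P_R4 = (11.89 - 0)²/12000 = 0.01178 W
P_total = P_R1 + P_R2 + P_R3 + P_R4 = 0.01189 W

Final answer: 0.01189 W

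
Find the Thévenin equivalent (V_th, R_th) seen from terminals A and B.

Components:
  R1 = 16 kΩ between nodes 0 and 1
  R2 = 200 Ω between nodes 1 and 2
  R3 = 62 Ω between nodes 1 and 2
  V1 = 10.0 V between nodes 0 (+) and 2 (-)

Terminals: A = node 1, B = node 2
Step 1 — V_th is the open-circuit voltage V_A - V_B (nothing connected across the terminals).
Nodal analysis, taking node 2 as the 0 V reference.
Source V1 fixes V_0 = 10 V.
KCL at each unknown node (sum of currents leaving = 0; resistances in Ω):
  Node 1: (V_1 - 10)/16000 + (V_1 - 0)/200 + (V_1 - 0)/62 = 0
Collecting terms: 0.02119 × V_1 = 0.000625  =>  V_1 = 0.02949 V
V_th = V_1 - V_2 = 0.02949 - 0 = 0.02949 V
Step 2 — R_th: zero the source — replace V1 by a short circuit (node 2 merges into node 0) — and find the resistance seen between A (node 1) and B (node 0).
Reduce the network between node 1 (A) and node 0 (B) by series/parallel combination:
  Rp1 = R1 ‖ R2 ‖ R3 (parallel, all between nodes 0 and 1) = 1/(1/16000 + 1/200 + 1/62) = 47.19 Ω
R_th = 47.19 Ω

Final answer: V_th = 0.02949 V, R_th = 47.19 Ω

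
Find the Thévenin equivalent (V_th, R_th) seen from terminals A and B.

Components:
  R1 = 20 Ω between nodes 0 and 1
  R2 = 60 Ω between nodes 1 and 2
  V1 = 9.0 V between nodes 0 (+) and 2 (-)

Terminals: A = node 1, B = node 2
Step 1 — V_th is the open-circuit voltage V_A - V_B (nothing connected across the terminals).
Nodal analysis, taking node 2 as the 0 V reference.
Source V1 fixes V_0 = 9 V.
KCL at each unknown node (sum of currents leaving = 0; resistances in Ω):
  Node 1: (V_1 - 9)/20 + (V_1 - 0)/60 = 0
Collecting terms: 0.06667 × V_1 = 0.45  =>  V_1 = 6.75 V
V_th = V_1 - V_2 = 6.75 - 0 = 6.75 V
Step 2 — R_th: zero the source — replace V1 by a short circuit (node 2 merges into node 0) — and find the resistance seen between A (node 1) and B (node 0).
Reduce the network between node 1 (A) and node 0 (B) by series/parallel combination:
  Rp1 = R1 ‖ R2 (parallel, both between nodes 0 and 1) = 1/(1/20 + 1/60) = 15 Ω
R_th = 15 Ω

Final answer: V_th = 6.75 V, R_th = 15 Ω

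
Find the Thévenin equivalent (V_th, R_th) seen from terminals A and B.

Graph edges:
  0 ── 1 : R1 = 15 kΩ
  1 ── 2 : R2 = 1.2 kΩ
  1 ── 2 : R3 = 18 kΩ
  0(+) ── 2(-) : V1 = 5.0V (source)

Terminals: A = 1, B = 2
Step 1 — V_th is the open-circuit voltage V_A - V_B (nothing connected across the terminals).
Nodal analysis, taking node 2 as the 0 V reference.
Source V1 fixes V_0 = 5 V.
KCL at each unknown node (sum of currents leaving = 0; resistances in Ω):
  Node 1: (V_1 - 5)/15000 + (V_1 - 0)/1200 + (V_1 - 0)/18000 = 0
Collecting terms: 0.0009556 × V_1 = 0.0003333  =>  V_1 = 0.3488 V
V_th = V_1 - V_2 = 0.3488 - 0 = 0.3488 V
Step 2 — R_th: zero the source — replace V1 by a short circuit (node 2 merges into node 0) — and find the resistance seen between A (node 1) and B (node 0).
Reduce the network between node 1 (A) and node 0 (B) by series/parallel combination:
  Rp1 = R1 ‖ R2 ‖ R3 (parallel, all between nodes 0 and 1) = 1/(1/15000 + 1/1200 + 1/18000) = 1047 Ω
R_th = 1.047 kΩ

Final answer: V_th = 0.3488 V, R_th = 1.047 kΩ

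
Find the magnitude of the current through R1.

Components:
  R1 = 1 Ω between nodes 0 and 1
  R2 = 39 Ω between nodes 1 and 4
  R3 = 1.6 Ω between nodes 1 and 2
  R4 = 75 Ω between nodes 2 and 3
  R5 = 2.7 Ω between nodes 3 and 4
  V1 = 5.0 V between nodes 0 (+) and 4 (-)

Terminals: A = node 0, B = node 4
Nodal analysis, taking node 4 as the 0 V reference.
Source V1 fixes V_0 = 5 V.
KCL at each unknown node (sum of currents leaving = 0; resistances in Ω):
  Node 1: (V_1 - 5)/1 + (V_1 - 0)/39 + (V_1 - V_2)/1.6 = 0
  Node 2: (V_2 - V_1)/1.6 + (V_2 - V_3)/75 = 0
  Node 3: (V_3 - V_2)/75 + (V_3 - 0)/2.7 = 0
Collecting terms (coefficients in siemens):
  1.651·V_1 - 0.625·V_2 = 5
  0.6383·V_2 - 0.625·V_1 - 0.01333·V_3 = 0
  0.3837·V_3 - 0.01333·V_2 = 0
Solving these 3 simultaneous equations (Gaussian elimination) gives:
  V_1 = 4.816 V, V_2 = 4.719 V, V_3 = 0.164 V
I_R1 = (V_0 - V_1)/R1 = (5 - 4.816)/1 = 0.1842 A
|I_R1| = 0.1842 A

Final answer: |I_R1| = 0.1842 A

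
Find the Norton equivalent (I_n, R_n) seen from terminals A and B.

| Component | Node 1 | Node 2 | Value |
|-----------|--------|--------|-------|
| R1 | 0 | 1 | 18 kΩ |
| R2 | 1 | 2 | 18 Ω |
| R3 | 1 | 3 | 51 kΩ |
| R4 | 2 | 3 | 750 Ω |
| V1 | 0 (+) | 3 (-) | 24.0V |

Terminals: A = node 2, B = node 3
Find the Thévenin equivalent first; then I_n = V_th/R_th and R_n = R_th.
Step 1 — V_th is the open-circuit voltage V_A - V_B (nothing connected across the terminals).
Nodal analysis, taking node 3 as the 0 V reference.
Source V1 fixes V_0 = 24 V.
KCL at each unknown node (sum of currents leaving = 0; resistances in Ω):
  Node 1: (V_1 - 24)/18000 + (V_1 - V_2)/18 + (V_1 - 0)/51000 = 0
  Node 2: (V_2 - V_1)/18 + (V_2 - 0)/750 = 0
Collecting terms (coefficients in siemens):
  0.05563·V_1 - 0.05556·V_2 = 0.001333
  0.05689·V_2 - 0.05556·V_1 = 0
Determinant D = (0.05563)(0.05689) - (-0.05556)(-0.05556) = 0.00007835
V_1 = [(0.001333)(0.05689) - (-0.05556)(0)]/D = 0.9681 V
V_2 = [(0.05563)(0) - (0.001333)(-0.05556)]/D = 0.9454 V
V_th = V_2 - V_3 = 0.9454 - 0 = 0.9454 V
Step 2 — R_th: zero the source — replace V1 by a short circuit (node 3 merges into node 0) — and find the resistance seen between A (node 2) and B (node 0).
Reduce the network between node 2 (A) and node 0 (B) by series/parallel combination:
  Rp1 = R1 ‖ R3 (parallel, both between nodes 0 and 1) = 1/(1/18000 + 1/51000) = 13300 Ω
  Rs1 = R2 + Rp1 (series, joined only at node 1) = 18 + 13300 = 13320 Ω
  Rp2 = R4 ‖ Rs1 (parallel, both between nodes 0 and 2) = 1/(1/750 + 1/13320) = 710 Ω
R_th = 710 Ω
I_n = V_th/R_th = 0.9454/710 = 0.001332 A, and R_n = R_th = 710 Ω

Final answer: I_n = 0.001332 A, R_n = 710 Ω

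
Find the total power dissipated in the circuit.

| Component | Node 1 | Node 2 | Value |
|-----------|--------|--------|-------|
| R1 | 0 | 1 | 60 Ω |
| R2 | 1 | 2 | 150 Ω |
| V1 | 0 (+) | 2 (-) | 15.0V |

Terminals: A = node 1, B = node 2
Nodal analysis, taking node 2 as the 0 V reference.
Source V1 fixes V_0 = 15 V.
KCL at each unknown node (sum of currents leaving = 0; resistances in Ω):
  Node 1: (V_1 - 15)/60 + (V_1 - 0)/150 = 0
Collecting terms: 0.02333 × V_1 = 0.25  =>  V_1 = 10.71 V
Power in each resistor, P = (ΔV)²/R:
  P_R1 = (15 - 10.71)²/60 = 0.3061 W
  P_R2 = (10.71 - 0)²/150 = 0.7653 W
P_total = P_R1 + P_R2 = 1.071 W

Final answer: 1.071 W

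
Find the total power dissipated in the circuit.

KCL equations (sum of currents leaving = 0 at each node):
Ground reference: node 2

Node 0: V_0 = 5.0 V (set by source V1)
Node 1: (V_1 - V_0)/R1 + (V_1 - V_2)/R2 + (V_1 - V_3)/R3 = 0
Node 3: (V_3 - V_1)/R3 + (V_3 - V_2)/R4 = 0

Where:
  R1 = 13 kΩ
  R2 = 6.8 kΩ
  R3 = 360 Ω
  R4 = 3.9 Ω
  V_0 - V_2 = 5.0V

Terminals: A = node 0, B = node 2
Nodal analysis, taking node 2 as the 0 V reference.
Source V1 fixes V_0 = 5 V.
KCL at each unknown node (sum of currents leaving = 0; resistances in Ω):
  Node 1: (V_1 - 5)/13000 + (V_1 - 0)/6800 + (V_1 - V_3)/360 = 0
  Node 3: (V_3 - V_1)/360 + (V_3 - 0)/3.9 = 0
Collecting terms (coefficients in siemens):
  0.003002·V_1 - 0.002778·V_3 = 0.0003846
  0.2592·V_3 - 0.002778·V_1 = 0
Determinant D = (0.003002)(0.2592) - (-0.002778)(-0.002778) = 0.0007703
V_1 = [(0.0003846)(0.2592) - (-0.002778)(0)]/D = 0.1294 V
V_3 = [(0.003002)(0) - (0.0003846)(-0.002778)]/D = 0.001387 V
Power in each resistor, P = (ΔV)²/R:
  P_R1 = (5 - 0.1294)²/13000 = 0.001825 W
  P_R2 = (0.1294 - 0)²/6800 = 0.000002463 W
  P_R3 = (0.1294 - 0.001387)²/360 = 0.00004553 W
  P_R4 = (0 - 0.001387)²/3.9 = 0.0000004932 W
P_total = P_R1 + P_R2 + P_R3 + P_R4 = 0.001873 W

Final answer: 0.001873 W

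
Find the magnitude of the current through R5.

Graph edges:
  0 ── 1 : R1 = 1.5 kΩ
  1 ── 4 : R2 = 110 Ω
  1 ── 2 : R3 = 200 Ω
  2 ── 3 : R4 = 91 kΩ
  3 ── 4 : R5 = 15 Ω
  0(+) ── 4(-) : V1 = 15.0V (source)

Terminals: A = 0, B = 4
Nodal analysis, taking node 4 as the 0 V reference.
Source V1 fixes V_0 = 15 V.
KCL at each unknown node (sum of currents leaving = 0; resistances in Ω):
  Node 1: (V_1 - 15)/1500 + (V_1 - 0)/110 + (V_1 - V_2)/200 = 0
  Node 2: (V_2 - V_1)/200 + (V_2 - V_3)/91000 = 0
  Node 3: (V_3 - V_2)/91000 + (V_3 - 0)/15 = 0
Collecting terms (coefficients in siemens):
  0.01476·V_1 - 0.005·V_2 = 0.01
  0.005011·V_2 - 0.005·V_1 - 0.00001099·V_3 = 0
  0.06668·V_3 - 0.00001099·V_2 = 0
Solving these 3 simultaneous equations (Gaussian elimination) gives:
  V_1 = 1.024 V, V_2 = 1.021 V, V_3 = 0.0001683 V
I_R5 = (V_3 - V_4)/R5 = (0.0001683 - 0)/15 = 0.00001122 A
|I_R5| = 0.00001122 A

Final answer: |I_R5| = 1.122e-05 A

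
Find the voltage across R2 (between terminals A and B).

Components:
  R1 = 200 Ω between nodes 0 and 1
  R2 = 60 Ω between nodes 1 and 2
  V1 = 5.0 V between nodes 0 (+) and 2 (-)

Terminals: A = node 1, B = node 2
R1 and R2 are in series across V1 (node 0 → node 1 → node 2), and the output A–B is taken across R2, so this is a voltage divider.
Series current: I = V1/(R1 + R2) = 5/(200 + 60) = 5/260 = 0.01923 A
V_R2 = I × R2 = V1 × R2/(R1 + R2) = 5 × 60/260 = 1.154 V

Final answer: 1.154 V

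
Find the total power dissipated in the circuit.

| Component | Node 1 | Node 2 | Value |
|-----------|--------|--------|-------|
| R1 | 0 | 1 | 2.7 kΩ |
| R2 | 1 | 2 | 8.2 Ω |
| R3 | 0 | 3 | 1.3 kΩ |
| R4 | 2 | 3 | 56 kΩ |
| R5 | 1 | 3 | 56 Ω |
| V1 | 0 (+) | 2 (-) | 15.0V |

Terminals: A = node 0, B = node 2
Nodal analysis, taking node 2 as the 0 V reference.
Source V1 fixes V_0 = 15 V.
KCL at each unknown node (sum of currents leaving = 0; resistances in Ω):
  Node 1: (V_1 - 15)/2700 + (V_1 - 0)/8.2 + (V_1 - V_3)/56 = 0
  Node 3: (V_3 - 15)/1300 + (V_3 - 0)/56000 + (V_3 - V_1)/56 = 0
Collecting terms (coefficients in siemens):
  0.1402·V_1 - 0.01786·V_3 = 0.005556
  0.01864·V_3 - 0.01786·V_1 = 0.01154
Determinant D = (0.1402)(0.01864) - (-0.01786)(-0.01786) = 0.002295
V_1 = [(0.005556)(0.01864) - (-0.01786)(0.01154)]/D = 0.1349 V
V_3 = [(0.1402)(0.01154) - (0.005556)(-0.01786)]/D = 0.7481 V
Power in each resistor, P = (ΔV)²/R:
  P_R1 = (15 - 0.1349)²/2700 = 0.08184 W
  P_R2 = (0.1349 - 0)²/8.2 = 0.00222 W
  P_R3 = (15 - 0.7481)²/1300 = 0.1562 W
  P_R4 = (0 - 0.7481)²/56000 = 0.000009994 W
  P_R5 = (0.1349 - 0.7481)²/56 = 0.006714 W
P_total = P_R1 + P_R2 + P_R3 + P_R4 + P_R5 = 0.247 W

Final answer: 0.247 W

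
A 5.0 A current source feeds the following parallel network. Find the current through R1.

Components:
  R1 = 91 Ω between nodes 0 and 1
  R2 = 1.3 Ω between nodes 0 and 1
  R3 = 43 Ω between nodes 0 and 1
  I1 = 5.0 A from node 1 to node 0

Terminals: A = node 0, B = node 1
All resistors sit directly between nodes 0 and 1, so they are in parallel and share one voltage V; the full source current 5 A splits among them.
1/R_par = 1/91 + 1/1.3 + 1/43 = 0.8035 S  =>  R_par = 1.245 Ω
V = I × R_par = 5 × 1.245 = 6.223 V
I_R1 = V/R1 = 6.223/91 = 0.06838 A

Final answer: 0.06838 A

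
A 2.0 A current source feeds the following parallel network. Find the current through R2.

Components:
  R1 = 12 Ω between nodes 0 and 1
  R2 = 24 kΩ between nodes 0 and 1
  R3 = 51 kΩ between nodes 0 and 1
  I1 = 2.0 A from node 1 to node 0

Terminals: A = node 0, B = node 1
All resistors sit directly between nodes 0 and 1, so they are in parallel and share one voltage V; the full source current 2 A splits among them.
1/R_par = 1/12 + 1/24000 + 1/51000 = 0.08339 S  =>  R_par = 11.99 Ω
V = I × R_par = 2 × 11.99 = 23.98 V
I_R2 = V/R2 = 23.98/24000 = 0.0009993 A

Final answer: 0.0009993 A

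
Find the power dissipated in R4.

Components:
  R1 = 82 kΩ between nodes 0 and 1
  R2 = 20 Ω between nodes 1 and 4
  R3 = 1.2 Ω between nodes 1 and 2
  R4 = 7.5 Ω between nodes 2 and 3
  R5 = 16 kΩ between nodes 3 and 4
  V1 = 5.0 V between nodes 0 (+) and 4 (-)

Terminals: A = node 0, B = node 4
Nodal analysis, taking node 4 as the 0 V reference.
Source V1 fixes V_0 = 5 V.
KCL at each unknown node (sum of currents leaving = 0; resistances in Ω):
  Node 1: (V_1 - 5)/82000 + (V_1 - 0)/20 + (V_1 - V_2)/1.2 = 0
  Node 2: (V_2 - V_1)/1.2 + (V_2 - V_3)/7.5 = 0
  Node 3: (V_3 - V_2)/7.5 + (V_3 - 0)/16000 = 0
Collecting terms (coefficients in siemens):
  0.8833·V_1 - 0.8333·V_2 = 0.00006098
  0.9667·V_2 - 0.8333·V_1 - 0.1333·V_3 = 0
  0.1334·V_3 - 0.1333·V_2 = 0
Solving these 3 simultaneous equations (Gaussian elimination) gives:
  V_1 = 0.001218 V, V_2 = 0.001218 V, V_3 = 0.001217 V
I_R4 = (V_2 - V_3)/R4 = (0.001218 - 0.001217)/7.5 = 0.00000007606 A
P_R4 = I_R4² × R4 = (0.00000007606)² × 7.5 = 0.00000000000004339 W

Final answer: 4.339e-14 W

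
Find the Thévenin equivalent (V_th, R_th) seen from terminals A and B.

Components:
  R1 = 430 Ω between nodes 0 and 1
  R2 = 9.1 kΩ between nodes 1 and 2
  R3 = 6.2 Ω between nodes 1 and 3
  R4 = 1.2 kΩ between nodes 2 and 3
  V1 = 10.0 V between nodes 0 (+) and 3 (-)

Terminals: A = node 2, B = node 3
Step 1 — V_th is the open-circuit voltage V_A - V_B (nothing connected across the terminals).
Nodal analysis, taking node 3 as the 0 V reference.
Source V1 fixes V_0 = 10 V.
KCL at each unknown node (sum of currents leaving = 0; resistances in Ω):
  Node 1: (V_1 - 10)/430 + (V_1 - V_2)/9100 + (V_1 - 0)/6.2 = 0
  Node 2: (V_2 - V_1)/9100 + (V_2 - 0)/1200 = 0
Collecting terms (coefficients in siemens):
  0.1637·V_1 - 0.0001099·V_2 = 0.02326
  0.0009432·V_2 - 0.0001099·V_1 = 0
Determinant D = (0.1637)(0.0009432) - (-0.0001099)(-0.0001099) = 0.0001544
V_1 = [(0.02326)(0.0009432) - (-0.0001099)(0)]/D = 0.1421 V
V_2 = [(0.1637)(0) - (0.02326)(-0.0001099)]/D = 0.01655 V
V_th = V_2 - V_3 = 0.01655 - 0 = 0.01655 V
Step 2 — R_th: zero the source — replace V1 by a short circuit (node 3 merges into node 0) — and find the resistance seen between A (node 2) and B (node 0).
Reduce the network between node 2 (A) and node 0 (B) by series/parallel combination:
  Rp1 = R1 ‖ R3 (parallel, both between nodes 0 and 1) = 1/(1/430 + 1/6.2) = 6.112 Ω
  Rs1 = R2 + Rp1 (series, joined only at node 1) = 9100 + 6.112 = 9106 Ω
  Rp2 = R4 ‖ Rs1 (parallel, both between nodes 0 and 2) = 1/(1/1200 + 1/9106) = 1060 Ω
R_th = 1.06 kΩ

Final answer: V_th = 0.01655 V, R_th = 1.06 kΩ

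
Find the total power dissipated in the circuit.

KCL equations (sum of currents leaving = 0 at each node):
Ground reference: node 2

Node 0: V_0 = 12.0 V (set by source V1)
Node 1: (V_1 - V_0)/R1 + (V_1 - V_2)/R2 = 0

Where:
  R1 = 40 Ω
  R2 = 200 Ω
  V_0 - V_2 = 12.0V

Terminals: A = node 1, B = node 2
Nodal analysis, taking node 2 as the 0 V reference.
Source V1 fixes V_0 = 12 V.
KCL at each unknown node (sum of currents leaving = 0; resistances in Ω):
  Node 1: (V_1 - 12)/40 + (V_1 - 0)/200 = 0
Collecting terms: 0.03 × V_1 = 0.3  =>  V_1 = 10 V
Power in each resistor, P = (ΔV)²/R:
  P_R1 = (12 - 10)²/40 = 0.1 W
  P_R2 = (10 - 0)²/200 = 0.5 W
P_total = P_R1 + P_R2 = 0.6 W

Final answer: 0.6 W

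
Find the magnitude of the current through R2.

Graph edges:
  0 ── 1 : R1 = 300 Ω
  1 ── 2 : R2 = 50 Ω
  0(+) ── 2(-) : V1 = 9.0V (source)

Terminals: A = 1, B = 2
Nodal analysis, taking node 2 as the 0 V reference.
Source V1 fixes V_0 = 9 V.
KCL at each unknown node (sum of currents leaving = 0; resistances in Ω):
  Node 1: (V_1 - 9)/300 + (V_1 - 0)/50 = 0
Collecting terms: 0.02333 × V_1 = 0.03  =>  V_1 = 1.286 V
I_R2 = (V_1 - V_2)/R2 = (1.286 - 0)/50 = 0.02571 A
|I_R2| = 0.02571 A

Final answer: |I_R2| = 0.02571 A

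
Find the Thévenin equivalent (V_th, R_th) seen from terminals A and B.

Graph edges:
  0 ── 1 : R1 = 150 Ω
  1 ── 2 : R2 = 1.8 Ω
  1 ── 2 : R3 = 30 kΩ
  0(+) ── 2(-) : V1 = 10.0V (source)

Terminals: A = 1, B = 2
Step 1 — V_th is the open-circuit voltage V_A - V_B (nothing connected across the terminals).
Nodal analysis, taking node 2 as the 0 V reference.
Source V1 fixes V_0 = 10 V.
KCL at each unknown node (sum of currents leaving = 0; resistances in Ω):
  Node 1: (V_1 - 10)/150 + (V_1 - 0)/1.8 + (V_1 - 0)/30000 = 0
Collecting terms: 0.5623 × V_1 = 0.06667  =>  V_1 = 0.1186 V
V_th = V_1 - V_2 = 0.1186 - 0 = 0.1186 V
Step 2 — R_th: zero the source — replace V1 by a short circuit (node 2 merges into node 0) — and find the resistance seen between A (node 1) and B (node 0).
Reduce the network between node 1 (A) and node 0 (B) by series/parallel combination:
  Rp1 = R1 ‖ R2 ‖ R3 (parallel, all between nodes 0 and 1) = 1/(1/150 + 1/1.8 + 1/30000) = 1.779 Ω
R_th = 1.779 Ω

Final answer: V_th = 0.1186 V, R_th = 1.779 Ω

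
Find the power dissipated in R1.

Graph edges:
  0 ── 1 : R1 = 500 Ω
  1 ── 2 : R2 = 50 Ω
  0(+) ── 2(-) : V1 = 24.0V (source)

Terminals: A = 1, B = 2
Nodal analysis, taking node 2 as the 0 V reference.
Source V1 fixes V_0 = 24 V.
KCL at each unknown node (sum of currents leaving = 0; resistances in Ω):
  Node 1: (V_1 - 24)/500 + (V_1 - 0)/50 = 0
Collecting terms: 0.022 × V_1 = 0.048  =>  V_1 = 2.182 V
I_R1 = (V_0 - V_1)/R1 = (24 - 2.182)/500 = 0.04364 A
P_R1 = I_R1² × R1 = (0.04364)² × 500 = 0.9521 W

Final answer: 0.9521 W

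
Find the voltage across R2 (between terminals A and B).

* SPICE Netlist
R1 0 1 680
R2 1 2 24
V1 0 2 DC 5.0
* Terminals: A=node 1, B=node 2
R1 and R2 are in series across V1 (node 0 → node 1 → node 2), and the output A–B is taken across R2, so this is a voltage divider.
Series current: I = V1/(R1 + R2) = 5/(680 + 24) = 5/704 = 0.007102 A
V_R2 = I × R2 = V1 × R2/(R1 + R2) = 5 × 24/704 = 0.1705 V

Final answer: 0.1705 V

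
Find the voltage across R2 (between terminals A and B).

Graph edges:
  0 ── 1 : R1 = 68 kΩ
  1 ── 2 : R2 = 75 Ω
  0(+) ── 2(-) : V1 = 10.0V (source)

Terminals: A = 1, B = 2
R1 and R2 are in series across V1 (node 0 → node 1 → node 2), and the output A–B is taken across R2, so this is a voltage divider.
Series current: I = V1/(R1 + R2) = 10/(68000 + 75) = 10/68080 = 0.0001469 A
V_R2 = I × R2 = V1 × R2/(R1 + R2) = 10 × 75/68080 = 0.01102 V

Final answer: 0.01102 V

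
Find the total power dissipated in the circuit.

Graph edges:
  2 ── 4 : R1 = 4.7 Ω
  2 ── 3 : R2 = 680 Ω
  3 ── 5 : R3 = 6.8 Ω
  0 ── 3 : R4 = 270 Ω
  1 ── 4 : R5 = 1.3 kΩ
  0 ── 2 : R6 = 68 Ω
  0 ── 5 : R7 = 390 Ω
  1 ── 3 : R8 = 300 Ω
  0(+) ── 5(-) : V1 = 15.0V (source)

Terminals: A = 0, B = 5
Nodal analysis, taking node 5 as the 0 V reference.
Source V1 fixes V_0 = 15 V.
KCL at each unknown node (sum of currents leaving = 0; resistances in Ω):
  Node 1: (V_1 - V_4)/1300 + (V_1 - V_3)/300 = 0
  Node 2: (V_2 - V_4)/4.7 + (V_2 - V_3)/680 + (V_2 - 15)/68 = 0
  Node 3: (V_3 - V_2)/680 + (V_3 - 0)/6.8 + (V_3 - 15)/270 + (V_3 - V_1)/300 = 0
  Node 4: (V_4 - V_2)/4.7 + (V_4 - V_1)/1300 = 0
Collecting terms (coefficients in siemens):
  0.004103·V_1 - 0.003333·V_3 - 0.0007692·V_4 = 0
  0.2289·V_2 - 0.001471·V_3 - 0.2128·V_4 = 0.2206
  0.1556·V_3 - 0.003333·V_1 - 0.001471·V_2 = 0.05556
  0.2135·V_4 - 0.0007692·V_1 - 0.2128·V_2 = 0
Solving these 4 simultaneous equations (Gaussian elimination) gives:
  V_1 = 2.91 V, V_2 = 13.2 V, V_3 = 0.5442 V, V_4 = 13.16 V
Power in each resistor, P = (ΔV)²/R:
  P_R1 = (13.2 - 13.16)²/4.7 = 0.0002923 W
  P_R2 = (13.2 - 0.5442)²/680 = 0.2355 W
  P_R3 = (0.5442 - 0)²/6.8 = 0.04356 W
  P_R4 = (15 - 0.5442)²/270 = 0.774 W
  P_R5 = (2.91 - 13.16)²/1300 = 0.08084 W
  P_R6 = (15 - 13.2)²/68 = 0.04773 W
  P_R7 = (15 - 0)²/390 = 0.5769 W
  P_R8 = (2.91 - 0.5442)²/300 = 0.01866 W
P_total = P_R1 + P_R2 + P_R3 + P_R4 + P_R5 + P_R6 + P_R7 + P_R8 = 1.777 W

Final answer: 1.777 W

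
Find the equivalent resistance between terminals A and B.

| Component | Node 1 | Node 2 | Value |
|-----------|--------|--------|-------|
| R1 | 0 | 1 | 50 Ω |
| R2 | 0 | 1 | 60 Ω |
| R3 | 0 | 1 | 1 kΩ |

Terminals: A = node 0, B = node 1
Reduce the network between node 0 (A) and node 1 (B) by series/parallel combination:
  Rp1 = R1 ‖ R2 ‖ R3 (parallel, all between nodes 0 and 1) = 1/(1/50 + 1/60 + 1/1000) = 26.55 Ω
R_eq = 26.55 Ω

Final answer: 26.55 Ω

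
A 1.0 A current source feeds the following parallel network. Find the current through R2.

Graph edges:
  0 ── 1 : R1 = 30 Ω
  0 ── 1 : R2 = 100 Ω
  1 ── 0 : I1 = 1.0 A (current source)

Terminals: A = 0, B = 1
All resistors sit directly between nodes 0 and 1, so they are in parallel and share one voltage V; the full source current 1 A splits among them.
1/R_par = 1/30 + 1/100 = 0.04333 S  =>  R_par = 23.08 Ω
V = I × R_par = 1 × 23.08 = 23.08 V
I_R2 = V/R2 = 23.08/100 = 0.2308 A

Final answer: 0.2308 A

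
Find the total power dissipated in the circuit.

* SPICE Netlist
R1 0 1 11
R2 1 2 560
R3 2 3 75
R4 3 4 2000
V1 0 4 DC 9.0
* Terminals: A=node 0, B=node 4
Nodal analysis, taking node 4 as the 0 V reference.
Source V1 fixes V_0 = 9 V.
KCL at each unknown node (sum of currents leaving = 0; resistances in Ω):
  Node 1: (V_1 - 9)/11 + (V_1 - V_2)/560 = 0
  Node 2: (V_2 - V_1)/560 + (V_2 - V_3)/75 = 0
  Node 3: (V_3 - V_2)/75 + (V_3 - 0)/2000 = 0
Collecting terms (coefficients in siemens):
  0.09269·V_1 - 0.001786·V_2 = 0.8182
  0.01512·V_2 - 0.001786·V_1 - 0.01333·V_3 = 0
  0.01383·V_3 - 0.01333·V_2 = 0
Solving these 3 simultaneous equations (Gaussian elimination) gives:
  V_1 = 8.963 V, V_2 = 7.058 V, V_3 = 6.803 V
Power in each resistor, P = (ΔV)²/R:
  P_R1 = (9 - 8.963)²/11 = 0.0001273 W
  P_R2 = (8.963 - 7.058)²/560 = 0.006479 W
  P_R3 = (7.058 - 6.803)²/75 = 0.0008677 W
  P_R4 = (6.803 - 0)²/2000 = 0.02314 W
P_total = P_R1 + P_R2 + P_R3 + P_R4 = 0.03061 W

Final answer: 0.03061 W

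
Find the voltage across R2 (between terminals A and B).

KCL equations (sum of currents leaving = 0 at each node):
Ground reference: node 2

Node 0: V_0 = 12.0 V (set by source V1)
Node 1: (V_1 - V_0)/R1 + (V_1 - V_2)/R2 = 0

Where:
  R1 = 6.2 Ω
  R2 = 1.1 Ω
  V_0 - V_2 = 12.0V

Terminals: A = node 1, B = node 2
R1 and R2 are in series across V1 (node 0 → node 1 → node 2), and the output A–B is taken across R2, so this is a voltage divider.
Series current: I = V1/(R1 + R2) = 12/(6.2 + 1.1) = 12/7.3 = 1.644 A
V_R2 = I × R2 = V1 × R2/(R1 + R2) = 12 × 1.1/7.3 = 1.808 V

Final answer: 1.808 V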